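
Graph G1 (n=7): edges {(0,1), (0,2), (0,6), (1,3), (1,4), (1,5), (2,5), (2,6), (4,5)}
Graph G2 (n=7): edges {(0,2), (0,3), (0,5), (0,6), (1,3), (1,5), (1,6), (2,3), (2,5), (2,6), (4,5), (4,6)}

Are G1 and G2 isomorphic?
No, not isomorphic

The graphs are NOT isomorphic.

Counting triangles (3-cliques): G1 has 2, G2 has 3.
Triangle count is an isomorphism invariant, so differing triangle counts rule out isomorphism.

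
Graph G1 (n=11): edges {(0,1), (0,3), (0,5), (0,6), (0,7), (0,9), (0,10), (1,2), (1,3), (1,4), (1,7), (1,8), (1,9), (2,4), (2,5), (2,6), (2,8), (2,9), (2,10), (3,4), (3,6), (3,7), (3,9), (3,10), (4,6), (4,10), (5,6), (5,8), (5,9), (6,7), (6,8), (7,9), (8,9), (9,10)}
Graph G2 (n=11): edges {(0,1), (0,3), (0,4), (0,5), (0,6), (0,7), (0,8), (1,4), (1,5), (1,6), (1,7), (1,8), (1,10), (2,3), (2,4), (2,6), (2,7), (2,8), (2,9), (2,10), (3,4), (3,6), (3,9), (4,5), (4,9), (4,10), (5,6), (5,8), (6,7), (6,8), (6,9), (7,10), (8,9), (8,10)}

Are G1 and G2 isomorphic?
Yes, isomorphic

The graphs are isomorphic.
One valid mapping φ: V(G1) → V(G2): 0→0, 1→8, 2→2, 3→1, 4→10, 5→3, 6→4, 7→5, 8→9, 9→6, 10→7

Verify φ preserves adjacency — for each edge of G1, its image is an edge of G2:
  (0,1) → (φ(0),φ(1)) = (0,8) ∈ E(G2) ✓
  (0,3) → (φ(0),φ(3)) = (0,1) ∈ E(G2) ✓
  (0,5) → (φ(0),φ(5)) = (0,3) ∈ E(G2) ✓
  (0,6) → (φ(0),φ(6)) = (0,4) ∈ E(G2) ✓
  (0,7) → (φ(0),φ(7)) = (0,5) ∈ E(G2) ✓
  (0,9) → (φ(0),φ(9)) = (0,6) ∈ E(G2) ✓
  (0,10) → (φ(0),φ(10)) = (0,7) ∈ E(G2) ✓
  (1,2) → (φ(1),φ(2)) = (2,8) ∈ E(G2) ✓
  (1,3) → (φ(1),φ(3)) = (1,8) ∈ E(G2) ✓
  (1,4) → (φ(1),φ(4)) = (8,10) ∈ E(G2) ✓
  (1,7) → (φ(1),φ(7)) = (5,8) ∈ E(G2) ✓
  (1,8) → (φ(1),φ(8)) = (8,9) ∈ E(G2) ✓
  (1,9) → (φ(1),φ(9)) = (6,8) ∈ E(G2) ✓
  (2,4) → (φ(2),φ(4)) = (2,10) ∈ E(G2) ✓
  (2,5) → (φ(2),φ(5)) = (2,3) ∈ E(G2) ✓
  (2,6) → (φ(2),φ(6)) = (2,4) ∈ E(G2) ✓
  (2,8) → (φ(2),φ(8)) = (2,9) ∈ E(G2) ✓
  (2,9) → (φ(2),φ(9)) = (2,6) ∈ E(G2) ✓
  (2,10) → (φ(2),φ(10)) = (2,7) ∈ E(G2) ✓
  (3,4) → (φ(3),φ(4)) = (1,10) ∈ E(G2) ✓
  (3,6) → (φ(3),φ(6)) = (1,4) ∈ E(G2) ✓
  (3,7) → (φ(3),φ(7)) = (1,5) ∈ E(G2) ✓
  (3,9) → (φ(3),φ(9)) = (1,6) ∈ E(G2) ✓
  (3,10) → (φ(3),φ(10)) = (1,7) ∈ E(G2) ✓
  (4,6) → (φ(4),φ(6)) = (4,10) ∈ E(G2) ✓
  (4,10) → (φ(4),φ(10)) = (7,10) ∈ E(G2) ✓
  (5,6) → (φ(5),φ(6)) = (3,4) ∈ E(G2) ✓
  (5,8) → (φ(5),φ(8)) = (3,9) ∈ E(G2) ✓
  (5,9) → (φ(5),φ(9)) = (3,6) ∈ E(G2) ✓
  (6,7) → (φ(6),φ(7)) = (4,5) ∈ E(G2) ✓
  (6,8) → (φ(6),φ(8)) = (4,9) ∈ E(G2) ✓
  (7,9) → (φ(7),φ(9)) = (5,6) ∈ E(G2) ✓
  (8,9) → (φ(8),φ(9)) = (6,9) ∈ E(G2) ✓
  (9,10) → (φ(9),φ(10)) = (6,7) ∈ E(G2) ✓
All 34 edges of G1 map to edges of G2, and |E(G1)| = |E(G2)| = 34, so φ is a bijection on edges as well as vertices. Hence G1 ≅ G2.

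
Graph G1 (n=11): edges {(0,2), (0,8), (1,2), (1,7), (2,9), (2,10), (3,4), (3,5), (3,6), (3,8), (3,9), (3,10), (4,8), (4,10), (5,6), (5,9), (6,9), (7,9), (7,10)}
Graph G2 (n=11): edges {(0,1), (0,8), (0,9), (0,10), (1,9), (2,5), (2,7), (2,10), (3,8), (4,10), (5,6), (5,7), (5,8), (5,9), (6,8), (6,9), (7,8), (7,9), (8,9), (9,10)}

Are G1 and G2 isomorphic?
No, not isomorphic

The graphs are NOT isomorphic.

Degrees in G1: deg(0)=2, deg(1)=2, deg(2)=4, deg(3)=6, deg(4)=3, deg(5)=3, deg(6)=3, deg(7)=3, deg(8)=3, deg(9)=5, deg(10)=4.
Sorted degree sequence of G1: [6, 5, 4, 4, 3, 3, 3, 3, 3, 2, 2].
Degrees in G2: deg(0)=4, deg(1)=2, deg(2)=3, deg(3)=1, deg(4)=1, deg(5)=5, deg(6)=3, deg(7)=4, deg(8)=6, deg(9)=7, deg(10)=4.
Sorted degree sequence of G2: [7, 6, 5, 4, 4, 4, 3, 3, 2, 1, 1].
The (sorted) degree sequence is an isomorphism invariant, so since G1 and G2 have different degree sequences they cannot be isomorphic.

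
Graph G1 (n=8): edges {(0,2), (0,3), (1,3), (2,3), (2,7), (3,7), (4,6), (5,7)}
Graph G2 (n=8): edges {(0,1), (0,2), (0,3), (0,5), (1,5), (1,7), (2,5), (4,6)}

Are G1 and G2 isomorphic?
Yes, isomorphic

The graphs are isomorphic.
One valid mapping φ: V(G1) → V(G2): 0→2, 1→3, 2→5, 3→0, 4→6, 5→7, 6→4, 7→1

Verify φ preserves adjacency — for each edge of G1, its image is an edge of G2:
  (0,2) → (φ(0),φ(2)) = (2,5) ∈ E(G2) ✓
  (0,3) → (φ(0),φ(3)) = (0,2) ∈ E(G2) ✓
  (1,3) → (φ(1),φ(3)) = (0,3) ∈ E(G2) ✓
  (2,3) → (φ(2),φ(3)) = (0,5) ∈ E(G2) ✓
  (2,7) → (φ(2),φ(7)) = (1,5) ∈ E(G2) ✓
  (3,7) → (φ(3),φ(7)) = (0,1) ∈ E(G2) ✓
  (4,6) → (φ(4),φ(6)) = (4,6) ∈ E(G2) ✓
  (5,7) → (φ(5),φ(7)) = (1,7) ∈ E(G2) ✓
All 8 edges of G1 map to edges of G2, and |E(G1)| = |E(G2)| = 8, so φ is a bijection on edges as well as vertices. Hence G1 ≅ G2.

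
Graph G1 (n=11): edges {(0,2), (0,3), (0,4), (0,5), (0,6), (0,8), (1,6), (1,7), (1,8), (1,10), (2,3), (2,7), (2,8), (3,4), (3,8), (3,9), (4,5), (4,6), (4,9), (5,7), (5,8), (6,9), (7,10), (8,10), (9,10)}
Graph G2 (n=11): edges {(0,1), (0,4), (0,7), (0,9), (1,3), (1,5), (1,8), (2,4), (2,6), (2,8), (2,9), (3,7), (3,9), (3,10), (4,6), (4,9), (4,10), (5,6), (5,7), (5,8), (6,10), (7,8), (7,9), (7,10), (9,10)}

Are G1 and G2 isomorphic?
Yes, isomorphic

The graphs are isomorphic.
One valid mapping φ: V(G1) → V(G2): 0→9, 1→8, 2→3, 3→10, 4→4, 5→0, 6→2, 7→1, 8→7, 9→6, 10→5

Verify φ preserves adjacency — for each edge of G1, its image is an edge of G2:
  (0,2) → (φ(0),φ(2)) = (3,9) ∈ E(G2) ✓
  (0,3) → (φ(0),φ(3)) = (9,10) ∈ E(G2) ✓
  (0,4) → (φ(0),φ(4)) = (4,9) ∈ E(G2) ✓
  (0,5) → (φ(0),φ(5)) = (0,9) ∈ E(G2) ✓
  (0,6) → (φ(0),φ(6)) = (2,9) ∈ E(G2) ✓
  (0,8) → (φ(0),φ(8)) = (7,9) ∈ E(G2) ✓
  (1,6) → (φ(1),φ(6)) = (2,8) ∈ E(G2) ✓
  (1,7) → (φ(1),φ(7)) = (1,8) ∈ E(G2) ✓
  (1,8) → (φ(1),φ(8)) = (7,8) ∈ E(G2) ✓
  (1,10) → (φ(1),φ(10)) = (5,8) ∈ E(G2) ✓
  (2,3) → (φ(2),φ(3)) = (3,10) ∈ E(G2) ✓
  (2,7) → (φ(2),φ(7)) = (1,3) ∈ E(G2) ✓
  (2,8) → (φ(2),φ(8)) = (3,7) ∈ E(G2) ✓
  (3,4) → (φ(3),φ(4)) = (4,10) ∈ E(G2) ✓
  (3,8) → (φ(3),φ(8)) = (7,10) ∈ E(G2) ✓
  (3,9) → (φ(3),φ(9)) = (6,10) ∈ E(G2) ✓
  (4,5) → (φ(4),φ(5)) = (0,4) ∈ E(G2) ✓
  (4,6) → (φ(4),φ(6)) = (2,4) ∈ E(G2) ✓
  (4,9) → (φ(4),φ(9)) = (4,6) ∈ E(G2) ✓
  (5,7) → (φ(5),φ(7)) = (0,1) ∈ E(G2) ✓
  (5,8) → (φ(5),φ(8)) = (0,7) ∈ E(G2) ✓
  (6,9) → (φ(6),φ(9)) = (2,6) ∈ E(G2) ✓
  (7,10) → (φ(7),φ(10)) = (1,5) ∈ E(G2) ✓
  (8,10) → (φ(8),φ(10)) = (5,7) ∈ E(G2) ✓
  (9,10) → (φ(9),φ(10)) = (5,6) ∈ E(G2) ✓
All 25 edges of G1 map to edges of G2, and |E(G1)| = |E(G2)| = 25, so φ is a bijection on edges as well as vertices. Hence G1 ≅ G2.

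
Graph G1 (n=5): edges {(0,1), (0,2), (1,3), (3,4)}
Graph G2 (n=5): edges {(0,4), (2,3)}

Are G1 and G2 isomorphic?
No, not isomorphic

The graphs are NOT isomorphic.

Degrees in G1: deg(0)=2, deg(1)=2, deg(2)=1, deg(3)=2, deg(4)=1.
Sorted degree sequence of G1: [2, 2, 2, 1, 1].
Degrees in G2: deg(0)=1, deg(1)=0, deg(2)=1, deg(3)=1, deg(4)=1.
Sorted degree sequence of G2: [1, 1, 1, 1, 0].
The (sorted) degree sequence is an isomorphism invariant, so since G1 and G2 have different degree sequences they cannot be isomorphic.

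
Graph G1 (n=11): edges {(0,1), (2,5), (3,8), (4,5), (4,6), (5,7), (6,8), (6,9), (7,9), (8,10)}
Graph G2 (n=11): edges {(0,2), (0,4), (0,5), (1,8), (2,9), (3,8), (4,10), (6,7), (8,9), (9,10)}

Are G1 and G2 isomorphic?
Yes, isomorphic

The graphs are isomorphic.
One valid mapping φ: V(G1) → V(G2): 0→7, 1→6, 2→5, 3→1, 4→2, 5→0, 6→9, 7→4, 8→8, 9→10, 10→3

Verify φ preserves adjacency — for each edge of G1, its image is an edge of G2:
  (0,1) → (φ(0),φ(1)) = (6,7) ∈ E(G2) ✓
  (2,5) → (φ(2),φ(5)) = (0,5) ∈ E(G2) ✓
  (3,8) → (φ(3),φ(8)) = (1,8) ∈ E(G2) ✓
  (4,5) → (φ(4),φ(5)) = (0,2) ∈ E(G2) ✓
  (4,6) → (φ(4),φ(6)) = (2,9) ∈ E(G2) ✓
  (5,7) → (φ(5),φ(7)) = (0,4) ∈ E(G2) ✓
  (6,8) → (φ(6),φ(8)) = (8,9) ∈ E(G2) ✓
  (6,9) → (φ(6),φ(9)) = (9,10) ∈ E(G2) ✓
  (7,9) → (φ(7),φ(9)) = (4,10) ∈ E(G2) ✓
  (8,10) → (φ(8),φ(10)) = (3,8) ∈ E(G2) ✓
All 10 edges of G1 map to edges of G2, and |E(G1)| = |E(G2)| = 10, so φ is a bijection on edges as well as vertices. Hence G1 ≅ G2.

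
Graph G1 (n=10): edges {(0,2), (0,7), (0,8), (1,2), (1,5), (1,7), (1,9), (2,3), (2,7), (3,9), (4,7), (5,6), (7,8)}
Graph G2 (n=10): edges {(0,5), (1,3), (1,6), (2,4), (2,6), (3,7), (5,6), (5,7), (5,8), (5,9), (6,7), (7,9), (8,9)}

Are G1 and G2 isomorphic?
Yes, isomorphic

The graphs are isomorphic.
One valid mapping φ: V(G1) → V(G2): 0→9, 1→6, 2→7, 3→3, 4→0, 5→2, 6→4, 7→5, 8→8, 9→1

Verify φ preserves adjacency — for each edge of G1, its image is an edge of G2:
  (0,2) → (φ(0),φ(2)) = (7,9) ∈ E(G2) ✓
  (0,7) → (φ(0),φ(7)) = (5,9) ∈ E(G2) ✓
  (0,8) → (φ(0),φ(8)) = (8,9) ∈ E(G2) ✓
  (1,2) → (φ(1),φ(2)) = (6,7) ∈ E(G2) ✓
  (1,5) → (φ(1),φ(5)) = (2,6) ∈ E(G2) ✓
  (1,7) → (φ(1),φ(7)) = (5,6) ∈ E(G2) ✓
  (1,9) → (φ(1),φ(9)) = (1,6) ∈ E(G2) ✓
  (2,3) → (φ(2),φ(3)) = (3,7) ∈ E(G2) ✓
  (2,7) → (φ(2),φ(7)) = (5,7) ∈ E(G2) ✓
  (3,9) → (φ(3),φ(9)) = (1,3) ∈ E(G2) ✓
  (4,7) → (φ(4),φ(7)) = (0,5) ∈ E(G2) ✓
  (5,6) → (φ(5),φ(6)) = (2,4) ∈ E(G2) ✓
  (7,8) → (φ(7),φ(8)) = (5,8) ∈ E(G2) ✓
All 13 edges of G1 map to edges of G2, and |E(G1)| = |E(G2)| = 13, so φ is a bijection on edges as well as vertices. Hence G1 ≅ G2.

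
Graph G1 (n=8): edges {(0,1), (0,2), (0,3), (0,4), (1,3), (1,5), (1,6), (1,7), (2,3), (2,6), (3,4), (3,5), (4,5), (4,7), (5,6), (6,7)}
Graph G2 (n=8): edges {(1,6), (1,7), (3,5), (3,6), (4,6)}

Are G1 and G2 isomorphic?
No, not isomorphic

The graphs are NOT isomorphic.

Connected components of G1: 1 component(s) with vertex sets [[0, 1, 2, 3, 4, 5, 6, 7]], sizes [8].
Connected components of G2: 3 component(s) with vertex sets [[0], [2], [1, 3, 4, 5, 6, 7]], sizes [1, 1, 6].
The number of connected components (and the multiset of component sizes) is an isomorphism invariant — an isomorphism maps each component of G1 bijectively onto a component of G2. Since G1 has 1 component(s) and G2 has 3, they cannot be isomorphic.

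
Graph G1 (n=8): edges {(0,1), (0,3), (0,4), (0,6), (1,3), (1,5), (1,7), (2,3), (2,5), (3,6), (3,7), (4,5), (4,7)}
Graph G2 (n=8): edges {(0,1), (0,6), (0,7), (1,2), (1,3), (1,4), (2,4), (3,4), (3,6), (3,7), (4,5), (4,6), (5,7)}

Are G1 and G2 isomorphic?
Yes, isomorphic

The graphs are isomorphic.
One valid mapping φ: V(G1) → V(G2): 0→1, 1→3, 2→5, 3→4, 4→0, 5→7, 6→2, 7→6

Verify φ preserves adjacency — for each edge of G1, its image is an edge of G2:
  (0,1) → (φ(0),φ(1)) = (1,3) ∈ E(G2) ✓
  (0,3) → (φ(0),φ(3)) = (1,4) ∈ E(G2) ✓
  (0,4) → (φ(0),φ(4)) = (0,1) ∈ E(G2) ✓
  (0,6) → (φ(0),φ(6)) = (1,2) ∈ E(G2) ✓
  (1,3) → (φ(1),φ(3)) = (3,4) ∈ E(G2) ✓
  (1,5) → (φ(1),φ(5)) = (3,7) ∈ E(G2) ✓
  (1,7) → (φ(1),φ(7)) = (3,6) ∈ E(G2) ✓
  (2,3) → (φ(2),φ(3)) = (4,5) ∈ E(G2) ✓
  (2,5) → (φ(2),φ(5)) = (5,7) ∈ E(G2) ✓
  (3,6) → (φ(3),φ(6)) = (2,4) ∈ E(G2) ✓
  (3,7) → (φ(3),φ(7)) = (4,6) ∈ E(G2) ✓
  (4,5) → (φ(4),φ(5)) = (0,7) ∈ E(G2) ✓
  (4,7) → (φ(4),φ(7)) = (0,6) ∈ E(G2) ✓
All 13 edges of G1 map to edges of G2, and |E(G1)| = |E(G2)| = 13, so φ is a bijection on edges as well as vertices. Hence G1 ≅ G2.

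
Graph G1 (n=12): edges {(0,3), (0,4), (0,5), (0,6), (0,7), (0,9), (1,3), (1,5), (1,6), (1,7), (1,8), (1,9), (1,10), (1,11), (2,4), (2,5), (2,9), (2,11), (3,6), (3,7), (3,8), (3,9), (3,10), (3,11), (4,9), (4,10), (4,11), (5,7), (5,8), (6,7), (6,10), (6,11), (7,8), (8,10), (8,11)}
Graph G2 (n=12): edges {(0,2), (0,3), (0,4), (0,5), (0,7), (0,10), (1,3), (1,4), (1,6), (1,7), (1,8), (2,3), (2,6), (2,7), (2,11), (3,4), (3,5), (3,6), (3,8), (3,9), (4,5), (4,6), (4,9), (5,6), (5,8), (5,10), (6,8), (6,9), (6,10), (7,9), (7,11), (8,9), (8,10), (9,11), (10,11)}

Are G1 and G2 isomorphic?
Yes, isomorphic

The graphs are isomorphic.
One valid mapping φ: V(G1) → V(G2): 0→0, 1→6, 2→11, 3→3, 4→7, 5→10, 6→4, 7→5, 8→8, 9→2, 10→1, 11→9

Verify φ preserves adjacency — for each edge of G1, its image is an edge of G2:
  (0,3) → (φ(0),φ(3)) = (0,3) ∈ E(G2) ✓
  (0,4) → (φ(0),φ(4)) = (0,7) ∈ E(G2) ✓
  (0,5) → (φ(0),φ(5)) = (0,10) ∈ E(G2) ✓
  (0,6) → (φ(0),φ(6)) = (0,4) ∈ E(G2) ✓
  (0,7) → (φ(0),φ(7)) = (0,5) ∈ E(G2) ✓
  (0,9) → (φ(0),φ(9)) = (0,2) ∈ E(G2) ✓
  (1,3) → (φ(1),φ(3)) = (3,6) ∈ E(G2) ✓
  (1,5) → (φ(1),φ(5)) = (6,10) ∈ E(G2) ✓
  (1,6) → (φ(1),φ(6)) = (4,6) ∈ E(G2) ✓
  (1,7) → (φ(1),φ(7)) = (5,6) ∈ E(G2) ✓
  (1,8) → (φ(1),φ(8)) = (6,8) ∈ E(G2) ✓
  (1,9) → (φ(1),φ(9)) = (2,6) ∈ E(G2) ✓
  (1,10) → (φ(1),φ(10)) = (1,6) ∈ E(G2) ✓
  (1,11) → (φ(1),φ(11)) = (6,9) ∈ E(G2) ✓
  (2,4) → (φ(2),φ(4)) = (7,11) ∈ E(G2) ✓
  (2,5) → (φ(2),φ(5)) = (10,11) ∈ E(G2) ✓
  (2,9) → (φ(2),φ(9)) = (2,11) ∈ E(G2) ✓
  (2,11) → (φ(2),φ(11)) = (9,11) ∈ E(G2) ✓
  (3,6) → (φ(3),φ(6)) = (3,4) ∈ E(G2) ✓
  (3,7) → (φ(3),φ(7)) = (3,5) ∈ E(G2) ✓
  (3,8) → (φ(3),φ(8)) = (3,8) ∈ E(G2) ✓
  (3,9) → (φ(3),φ(9)) = (2,3) ∈ E(G2) ✓
  (3,10) → (φ(3),φ(10)) = (1,3) ∈ E(G2) ✓
  (3,11) → (φ(3),φ(11)) = (3,9) ∈ E(G2) ✓
  (4,9) → (φ(4),φ(9)) = (2,7) ∈ E(G2) ✓
  (4,10) → (φ(4),φ(10)) = (1,7) ∈ E(G2) ✓
  (4,11) → (φ(4),φ(11)) = (7,9) ∈ E(G2) ✓
  (5,7) → (φ(5),φ(7)) = (5,10) ∈ E(G2) ✓
  (5,8) → (φ(5),φ(8)) = (8,10) ∈ E(G2) ✓
  (6,7) → (φ(6),φ(7)) = (4,5) ∈ E(G2) ✓
  (6,10) → (φ(6),φ(10)) = (1,4) ∈ E(G2) ✓
  (6,11) → (φ(6),φ(11)) = (4,9) ∈ E(G2) ✓
  (7,8) → (φ(7),φ(8)) = (5,8) ∈ E(G2) ✓
  (8,10) → (φ(8),φ(10)) = (1,8) ∈ E(G2) ✓
  (8,11) → (φ(8),φ(11)) = (8,9) ∈ E(G2) ✓
All 35 edges of G1 map to edges of G2, and |E(G1)| = |E(G2)| = 35, so φ is a bijection on edges as well as vertices. Hence G1 ≅ G2.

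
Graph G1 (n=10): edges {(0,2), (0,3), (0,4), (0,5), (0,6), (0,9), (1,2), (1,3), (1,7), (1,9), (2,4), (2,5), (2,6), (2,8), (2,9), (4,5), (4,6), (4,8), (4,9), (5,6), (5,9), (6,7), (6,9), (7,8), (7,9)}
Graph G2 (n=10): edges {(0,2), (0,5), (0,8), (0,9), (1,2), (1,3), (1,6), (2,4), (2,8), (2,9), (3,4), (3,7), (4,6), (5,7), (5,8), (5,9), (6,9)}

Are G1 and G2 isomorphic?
No, not isomorphic

The graphs are NOT isomorphic.

Counting triangles (3-cliques): G1 has 24, G2 has 4.
Triangle count is an isomorphism invariant, so differing triangle counts rule out isomorphism.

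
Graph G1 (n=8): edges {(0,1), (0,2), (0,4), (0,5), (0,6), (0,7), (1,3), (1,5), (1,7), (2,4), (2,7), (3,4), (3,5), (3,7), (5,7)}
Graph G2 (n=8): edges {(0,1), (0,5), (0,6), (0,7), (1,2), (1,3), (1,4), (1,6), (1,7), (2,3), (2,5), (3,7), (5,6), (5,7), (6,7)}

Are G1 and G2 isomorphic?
Yes, isomorphic

The graphs are isomorphic.
One valid mapping φ: V(G1) → V(G2): 0→1, 1→6, 2→3, 3→5, 4→2, 5→0, 6→4, 7→7

Verify φ preserves adjacency — for each edge of G1, its image is an edge of G2:
  (0,1) → (φ(0),φ(1)) = (1,6) ∈ E(G2) ✓
  (0,2) → (φ(0),φ(2)) = (1,3) ∈ E(G2) ✓
  (0,4) → (φ(0),φ(4)) = (1,2) ∈ E(G2) ✓
  (0,5) → (φ(0),φ(5)) = (0,1) ∈ E(G2) ✓
  (0,6) → (φ(0),φ(6)) = (1,4) ∈ E(G2) ✓
  (0,7) → (φ(0),φ(7)) = (1,7) ∈ E(G2) ✓
  (1,3) → (φ(1),φ(3)) = (5,6) ∈ E(G2) ✓
  (1,5) → (φ(1),φ(5)) = (0,6) ∈ E(G2) ✓
  (1,7) → (φ(1),φ(7)) = (6,7) ∈ E(G2) ✓
  (2,4) → (φ(2),φ(4)) = (2,3) ∈ E(G2) ✓
  (2,7) → (φ(2),φ(7)) = (3,7) ∈ E(G2) ✓
  (3,4) → (φ(3),φ(4)) = (2,5) ∈ E(G2) ✓
  (3,5) → (φ(3),φ(5)) = (0,5) ∈ E(G2) ✓
  (3,7) → (φ(3),φ(7)) = (5,7) ∈ E(G2) ✓
  (5,7) → (φ(5),φ(7)) = (0,7) ∈ E(G2) ✓
All 15 edges of G1 map to edges of G2, and |E(G1)| = |E(G2)| = 15, so φ is a bijection on edges as well as vertices. Hence G1 ≅ G2.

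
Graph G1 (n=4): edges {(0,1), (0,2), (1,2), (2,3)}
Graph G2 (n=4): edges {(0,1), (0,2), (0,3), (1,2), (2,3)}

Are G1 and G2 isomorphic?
No, not isomorphic

The graphs are NOT isomorphic.

Counting edges: G1 has 4 edge(s); G2 has 5 edge(s).
Edge count is an isomorphism invariant (a bijection on vertices induces a bijection on edges), so differing edge counts rule out isomorphism.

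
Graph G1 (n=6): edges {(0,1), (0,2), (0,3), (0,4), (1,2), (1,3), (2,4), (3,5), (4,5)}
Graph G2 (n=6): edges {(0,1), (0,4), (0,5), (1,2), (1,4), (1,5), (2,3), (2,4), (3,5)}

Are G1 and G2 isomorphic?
Yes, isomorphic

The graphs are isomorphic.
One valid mapping φ: V(G1) → V(G2): 0→1, 1→4, 2→0, 3→2, 4→5, 5→3

Verify φ preserves adjacency — for each edge of G1, its image is an edge of G2:
  (0,1) → (φ(0),φ(1)) = (1,4) ∈ E(G2) ✓
  (0,2) → (φ(0),φ(2)) = (0,1) ∈ E(G2) ✓
  (0,3) → (φ(0),φ(3)) = (1,2) ∈ E(G2) ✓
  (0,4) → (φ(0),φ(4)) = (1,5) ∈ E(G2) ✓
  (1,2) → (φ(1),φ(2)) = (0,4) ∈ E(G2) ✓
  (1,3) → (φ(1),φ(3)) = (2,4) ∈ E(G2) ✓
  (2,4) → (φ(2),φ(4)) = (0,5) ∈ E(G2) ✓
  (3,5) → (φ(3),φ(5)) = (2,3) ∈ E(G2) ✓
  (4,5) → (φ(4),φ(5)) = (3,5) ∈ E(G2) ✓
All 9 edges of G1 map to edges of G2, and |E(G1)| = |E(G2)| = 9, so φ is a bijection on edges as well as vertices. Hence G1 ≅ G2.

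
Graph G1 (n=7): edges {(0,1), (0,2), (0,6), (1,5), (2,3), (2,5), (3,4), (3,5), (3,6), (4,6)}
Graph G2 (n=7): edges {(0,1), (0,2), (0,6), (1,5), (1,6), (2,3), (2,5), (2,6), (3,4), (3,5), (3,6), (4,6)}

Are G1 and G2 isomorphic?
No, not isomorphic

The graphs are NOT isomorphic.

Counting edges: G1 has 10 edge(s); G2 has 12 edge(s).
Edge count is an isomorphism invariant (a bijection on vertices induces a bijection on edges), so differing edge counts rule out isomorphism.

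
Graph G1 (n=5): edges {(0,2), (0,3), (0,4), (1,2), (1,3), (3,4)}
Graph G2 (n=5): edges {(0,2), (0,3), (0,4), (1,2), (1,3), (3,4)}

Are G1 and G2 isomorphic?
Yes, isomorphic

The graphs are isomorphic.
One valid mapping φ: V(G1) → V(G2): 0→0, 1→1, 2→2, 3→3, 4→4

Verify φ preserves adjacency — for each edge of G1, its image is an edge of G2:
  (0,2) → (φ(0),φ(2)) = (0,2) ∈ E(G2) ✓
  (0,3) → (φ(0),φ(3)) = (0,3) ∈ E(G2) ✓
  (0,4) → (φ(0),φ(4)) = (0,4) ∈ E(G2) ✓
  (1,2) → (φ(1),φ(2)) = (1,2) ∈ E(G2) ✓
  (1,3) → (φ(1),φ(3)) = (1,3) ∈ E(G2) ✓
  (3,4) → (φ(3),φ(4)) = (3,4) ∈ E(G2) ✓
All 6 edges of G1 map to edges of G2, and |E(G1)| = |E(G2)| = 6, so φ is a bijection on edges as well as vertices. Hence G1 ≅ G2.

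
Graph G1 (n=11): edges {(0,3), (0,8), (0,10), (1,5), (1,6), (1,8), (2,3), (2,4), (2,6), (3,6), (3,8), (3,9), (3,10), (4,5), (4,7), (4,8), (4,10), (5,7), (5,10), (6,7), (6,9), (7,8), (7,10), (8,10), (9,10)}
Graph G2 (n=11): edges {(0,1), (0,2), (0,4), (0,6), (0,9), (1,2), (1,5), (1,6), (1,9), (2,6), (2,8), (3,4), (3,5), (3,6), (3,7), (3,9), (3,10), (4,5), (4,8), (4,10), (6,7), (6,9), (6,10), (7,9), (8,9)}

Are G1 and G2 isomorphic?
Yes, isomorphic

The graphs are isomorphic.
One valid mapping φ: V(G1) → V(G2): 0→7, 1→8, 2→5, 3→3, 4→1, 5→2, 6→4, 7→0, 8→9, 9→10, 10→6

Verify φ preserves adjacency — for each edge of G1, its image is an edge of G2:
  (0,3) → (φ(0),φ(3)) = (3,7) ∈ E(G2) ✓
  (0,8) → (φ(0),φ(8)) = (7,9) ∈ E(G2) ✓
  (0,10) → (φ(0),φ(10)) = (6,7) ∈ E(G2) ✓
  (1,5) → (φ(1),φ(5)) = (2,8) ∈ E(G2) ✓
  (1,6) → (φ(1),φ(6)) = (4,8) ∈ E(G2) ✓
  (1,8) → (φ(1),φ(8)) = (8,9) ∈ E(G2) ✓
  (2,3) → (φ(2),φ(3)) = (3,5) ∈ E(G2) ✓
  (2,4) → (φ(2),φ(4)) = (1,5) ∈ E(G2) ✓
  (2,6) → (φ(2),φ(6)) = (4,5) ∈ E(G2) ✓
  (3,6) → (φ(3),φ(6)) = (3,4) ∈ E(G2) ✓
  (3,8) → (φ(3),φ(8)) = (3,9) ∈ E(G2) ✓
  (3,9) → (φ(3),φ(9)) = (3,10) ∈ E(G2) ✓
  (3,10) → (φ(3),φ(10)) = (3,6) ∈ E(G2) ✓
  (4,5) → (φ(4),φ(5)) = (1,2) ∈ E(G2) ✓
  (4,7) → (φ(4),φ(7)) = (0,1) ∈ E(G2) ✓
  (4,8) → (φ(4),φ(8)) = (1,9) ∈ E(G2) ✓
  (4,10) → (φ(4),φ(10)) = (1,6) ∈ E(G2) ✓
  (5,7) → (φ(5),φ(7)) = (0,2) ∈ E(G2) ✓
  (5,10) → (φ(5),φ(10)) = (2,6) ∈ E(G2) ✓
  (6,7) → (φ(6),φ(7)) = (0,4) ∈ E(G2) ✓
  (6,9) → (φ(6),φ(9)) = (4,10) ∈ E(G2) ✓
  (7,8) → (φ(7),φ(8)) = (0,9) ∈ E(G2) ✓
  (7,10) → (φ(7),φ(10)) = (0,6) ∈ E(G2) ✓
  (8,10) → (φ(8),φ(10)) = (6,9) ∈ E(G2) ✓
  (9,10) → (φ(9),φ(10)) = (6,10) ∈ E(G2) ✓
All 25 edges of G1 map to edges of G2, and |E(G1)| = |E(G2)| = 25, so φ is a bijection on edges as well as vertices. Hence G1 ≅ G2.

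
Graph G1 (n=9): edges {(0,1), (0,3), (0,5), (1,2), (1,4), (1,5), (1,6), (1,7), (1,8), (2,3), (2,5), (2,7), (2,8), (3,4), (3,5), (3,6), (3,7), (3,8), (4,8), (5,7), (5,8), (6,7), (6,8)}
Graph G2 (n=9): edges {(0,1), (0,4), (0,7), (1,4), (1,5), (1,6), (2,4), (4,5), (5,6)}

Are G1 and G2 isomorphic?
No, not isomorphic

The graphs are NOT isomorphic.

Connected components of G1: 1 component(s) with vertex sets [[0, 1, 2, 3, 4, 5, 6, 7, 8]], sizes [9].
Connected components of G2: 3 component(s) with vertex sets [[3], [8], [0, 1, 2, 4, 5, 6, 7]], sizes [1, 1, 7].
The number of connected components (and the multiset of component sizes) is an isomorphism invariant — an isomorphism maps each component of G1 bijectively onto a component of G2. Since G1 has 1 component(s) and G2 has 3, they cannot be isomorphic.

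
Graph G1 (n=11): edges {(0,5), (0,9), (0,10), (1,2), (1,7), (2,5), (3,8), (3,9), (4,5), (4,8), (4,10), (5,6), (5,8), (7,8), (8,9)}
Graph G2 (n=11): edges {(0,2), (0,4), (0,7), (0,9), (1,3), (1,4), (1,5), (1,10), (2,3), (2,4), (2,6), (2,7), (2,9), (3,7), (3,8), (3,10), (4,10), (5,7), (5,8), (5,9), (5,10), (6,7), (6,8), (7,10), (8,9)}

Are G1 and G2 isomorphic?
No, not isomorphic

The graphs are NOT isomorphic.

Degrees in G1: deg(0)=3, deg(1)=2, deg(2)=2, deg(3)=2, deg(4)=3, deg(5)=5, deg(6)=1, deg(7)=2, deg(8)=5, deg(9)=3, deg(10)=2.
Sorted degree sequence of G1: [5, 5, 3, 3, 3, 2, 2, 2, 2, 2, 1].
Degrees in G2: deg(0)=4, deg(1)=4, deg(2)=6, deg(3)=5, deg(4)=4, deg(5)=5, deg(6)=3, deg(7)=6, deg(8)=4, deg(9)=4, deg(10)=5.
Sorted degree sequence of G2: [6, 6, 5, 5, 5, 4, 4, 4, 4, 4, 3].
The (sorted) degree sequence is an isomorphism invariant, so since G1 and G2 have different degree sequences they cannot be isomorphic.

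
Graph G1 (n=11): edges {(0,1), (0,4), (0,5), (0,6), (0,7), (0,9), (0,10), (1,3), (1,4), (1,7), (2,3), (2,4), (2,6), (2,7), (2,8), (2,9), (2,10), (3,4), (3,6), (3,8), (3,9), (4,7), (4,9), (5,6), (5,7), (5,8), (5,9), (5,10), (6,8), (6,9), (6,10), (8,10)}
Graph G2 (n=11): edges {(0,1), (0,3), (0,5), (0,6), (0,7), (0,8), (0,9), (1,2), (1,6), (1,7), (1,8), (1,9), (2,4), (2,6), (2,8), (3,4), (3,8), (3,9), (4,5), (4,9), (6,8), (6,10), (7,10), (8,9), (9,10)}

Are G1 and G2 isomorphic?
No, not isomorphic

The graphs are NOT isomorphic.

Counting triangles (3-cliques): G1 has 30, G2 has 15.
Triangle count is an isomorphism invariant, so differing triangle counts rule out isomorphism.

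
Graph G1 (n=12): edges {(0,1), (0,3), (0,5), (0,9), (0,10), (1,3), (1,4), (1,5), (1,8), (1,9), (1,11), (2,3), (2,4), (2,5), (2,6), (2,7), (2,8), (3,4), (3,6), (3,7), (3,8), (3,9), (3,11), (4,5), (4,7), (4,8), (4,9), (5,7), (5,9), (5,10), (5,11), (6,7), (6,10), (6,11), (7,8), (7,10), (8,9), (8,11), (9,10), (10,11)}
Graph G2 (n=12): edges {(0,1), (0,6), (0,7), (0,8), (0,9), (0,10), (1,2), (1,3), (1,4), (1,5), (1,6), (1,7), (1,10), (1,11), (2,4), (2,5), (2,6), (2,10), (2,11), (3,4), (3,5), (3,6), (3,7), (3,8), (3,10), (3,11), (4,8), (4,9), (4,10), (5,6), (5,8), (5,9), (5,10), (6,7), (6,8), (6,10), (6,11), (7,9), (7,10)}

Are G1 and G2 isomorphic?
No, not isomorphic

The graphs are NOT isomorphic.

Counting triangles (3-cliques): G1 has 45, G2 has 44.
Triangle count is an isomorphism invariant, so differing triangle counts rule out isomorphism.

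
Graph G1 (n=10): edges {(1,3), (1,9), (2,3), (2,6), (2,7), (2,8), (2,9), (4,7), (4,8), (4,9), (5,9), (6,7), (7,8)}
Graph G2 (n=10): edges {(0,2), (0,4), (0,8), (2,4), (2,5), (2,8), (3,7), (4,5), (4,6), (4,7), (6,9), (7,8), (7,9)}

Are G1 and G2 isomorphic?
Yes, isomorphic

The graphs are isomorphic.
One valid mapping φ: V(G1) → V(G2): 0→1, 1→9, 2→4, 3→6, 4→8, 5→3, 6→5, 7→2, 8→0, 9→7

Verify φ preserves adjacency — for each edge of G1, its image is an edge of G2:
  (1,3) → (φ(1),φ(3)) = (6,9) ∈ E(G2) ✓
  (1,9) → (φ(1),φ(9)) = (7,9) ∈ E(G2) ✓
  (2,3) → (φ(2),φ(3)) = (4,6) ∈ E(G2) ✓
  (2,6) → (φ(2),φ(6)) = (4,5) ∈ E(G2) ✓
  (2,7) → (φ(2),φ(7)) = (2,4) ∈ E(G2) ✓
  (2,8) → (φ(2),φ(8)) = (0,4) ∈ E(G2) ✓
  (2,9) → (φ(2),φ(9)) = (4,7) ∈ E(G2) ✓
  (4,7) → (φ(4),φ(7)) = (2,8) ∈ E(G2) ✓
  (4,8) → (φ(4),φ(8)) = (0,8) ∈ E(G2) ✓
  (4,9) → (φ(4),φ(9)) = (7,8) ∈ E(G2) ✓
  (5,9) → (φ(5),φ(9)) = (3,7) ∈ E(G2) ✓
  (6,7) → (φ(6),φ(7)) = (2,5) ∈ E(G2) ✓
  (7,8) → (φ(7),φ(8)) = (0,2) ∈ E(G2) ✓
All 13 edges of G1 map to edges of G2, and |E(G1)| = |E(G2)| = 13, so φ is a bijection on edges as well as vertices. Hence G1 ≅ G2.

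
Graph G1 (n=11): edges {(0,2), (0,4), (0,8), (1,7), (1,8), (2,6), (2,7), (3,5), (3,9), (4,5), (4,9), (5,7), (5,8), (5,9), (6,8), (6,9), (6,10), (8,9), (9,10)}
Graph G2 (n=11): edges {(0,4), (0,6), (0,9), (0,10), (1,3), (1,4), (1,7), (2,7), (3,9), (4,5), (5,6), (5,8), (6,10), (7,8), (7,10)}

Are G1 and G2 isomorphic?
No, not isomorphic

The graphs are NOT isomorphic.

Degrees in G1: deg(0)=3, deg(1)=2, deg(2)=3, deg(3)=2, deg(4)=3, deg(5)=5, deg(6)=4, deg(7)=3, deg(8)=5, deg(9)=6, deg(10)=2.
Sorted degree sequence of G1: [6, 5, 5, 4, 3, 3, 3, 3, 2, 2, 2].
Degrees in G2: deg(0)=4, deg(1)=3, deg(2)=1, deg(3)=2, deg(4)=3, deg(5)=3, deg(6)=3, deg(7)=4, deg(8)=2, deg(9)=2, deg(10)=3.
Sorted degree sequence of G2: [4, 4, 3, 3, 3, 3, 3, 2, 2, 2, 1].
The (sorted) degree sequence is an isomorphism invariant, so since G1 and G2 have different degree sequences they cannot be isomorphic.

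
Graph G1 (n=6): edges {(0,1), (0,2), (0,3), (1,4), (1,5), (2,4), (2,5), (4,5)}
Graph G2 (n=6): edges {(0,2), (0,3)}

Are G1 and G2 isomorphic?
No, not isomorphic

The graphs are NOT isomorphic.

Degrees in G1: deg(0)=3, deg(1)=3, deg(2)=3, deg(3)=1, deg(4)=3, deg(5)=3.
Sorted degree sequence of G1: [3, 3, 3, 3, 3, 1].
Degrees in G2: deg(0)=2, deg(1)=0, deg(2)=1, deg(3)=1, deg(4)=0, deg(5)=0.
Sorted degree sequence of G2: [2, 1, 1, 0, 0, 0].
The (sorted) degree sequence is an isomorphism invariant, so since G1 and G2 have different degree sequences they cannot be isomorphic.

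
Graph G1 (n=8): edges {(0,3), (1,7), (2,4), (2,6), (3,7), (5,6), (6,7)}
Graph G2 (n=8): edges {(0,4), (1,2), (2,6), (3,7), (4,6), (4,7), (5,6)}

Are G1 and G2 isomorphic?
Yes, isomorphic

The graphs are isomorphic.
One valid mapping φ: V(G1) → V(G2): 0→3, 1→0, 2→2, 3→7, 4→1, 5→5, 6→6, 7→4

Verify φ preserves adjacency — for each edge of G1, its image is an edge of G2:
  (0,3) → (φ(0),φ(3)) = (3,7) ∈ E(G2) ✓
  (1,7) → (φ(1),φ(7)) = (0,4) ∈ E(G2) ✓
  (2,4) → (φ(2),φ(4)) = (1,2) ∈ E(G2) ✓
  (2,6) → (φ(2),φ(6)) = (2,6) ∈ E(G2) ✓
  (3,7) → (φ(3),φ(7)) = (4,7) ∈ E(G2) ✓
  (5,6) → (φ(5),φ(6)) = (5,6) ∈ E(G2) ✓
  (6,7) → (φ(6),φ(7)) = (4,6) ∈ E(G2) ✓
All 7 edges of G1 map to edges of G2, and |E(G1)| = |E(G2)| = 7, so φ is a bijection on edges as well as vertices. Hence G1 ≅ G2.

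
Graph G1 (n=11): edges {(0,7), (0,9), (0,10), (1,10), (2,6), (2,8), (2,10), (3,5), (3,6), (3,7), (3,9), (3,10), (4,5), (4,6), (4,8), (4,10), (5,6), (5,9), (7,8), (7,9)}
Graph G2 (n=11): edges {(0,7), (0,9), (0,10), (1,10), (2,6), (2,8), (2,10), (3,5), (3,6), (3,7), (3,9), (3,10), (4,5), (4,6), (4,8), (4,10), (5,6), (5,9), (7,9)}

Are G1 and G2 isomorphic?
No, not isomorphic

The graphs are NOT isomorphic.

Counting edges: G1 has 20 edge(s); G2 has 19 edge(s).
Edge count is an isomorphism invariant (a bijection on vertices induces a bijection on edges), so differing edge counts rule out isomorphism.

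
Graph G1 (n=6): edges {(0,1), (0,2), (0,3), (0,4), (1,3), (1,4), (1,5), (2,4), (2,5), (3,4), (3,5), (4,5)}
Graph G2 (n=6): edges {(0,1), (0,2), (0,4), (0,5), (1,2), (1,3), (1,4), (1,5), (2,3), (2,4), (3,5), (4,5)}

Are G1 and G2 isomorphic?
Yes, isomorphic

The graphs are isomorphic.
One valid mapping φ: V(G1) → V(G2): 0→2, 1→4, 2→3, 3→0, 4→1, 5→5

Verify φ preserves adjacency — for each edge of G1, its image is an edge of G2:
  (0,1) → (φ(0),φ(1)) = (2,4) ∈ E(G2) ✓
  (0,2) → (φ(0),φ(2)) = (2,3) ∈ E(G2) ✓
  (0,3) → (φ(0),φ(3)) = (0,2) ∈ E(G2) ✓
  (0,4) → (φ(0),φ(4)) = (1,2) ∈ E(G2) ✓
  (1,3) → (φ(1),φ(3)) = (0,4) ∈ E(G2) ✓
  (1,4) → (φ(1),φ(4)) = (1,4) ∈ E(G2) ✓
  (1,5) → (φ(1),φ(5)) = (4,5) ∈ E(G2) ✓
  (2,4) → (φ(2),φ(4)) = (1,3) ∈ E(G2) ✓
  (2,5) → (φ(2),φ(5)) = (3,5) ∈ E(G2) ✓
  (3,4) → (φ(3),φ(4)) = (0,1) ∈ E(G2) ✓
  (3,5) → (φ(3),φ(5)) = (0,5) ∈ E(G2) ✓
  (4,5) → (φ(4),φ(5)) = (1,5) ∈ E(G2) ✓
All 12 edges of G1 map to edges of G2, and |E(G1)| = |E(G2)| = 12, so φ is a bijection on edges as well as vertices. Hence G1 ≅ G2.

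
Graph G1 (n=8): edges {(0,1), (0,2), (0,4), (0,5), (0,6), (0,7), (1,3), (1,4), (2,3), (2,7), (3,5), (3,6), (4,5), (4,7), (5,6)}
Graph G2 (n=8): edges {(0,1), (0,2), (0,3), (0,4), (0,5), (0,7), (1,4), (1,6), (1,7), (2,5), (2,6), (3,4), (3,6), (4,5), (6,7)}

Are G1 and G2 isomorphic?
Yes, isomorphic

The graphs are isomorphic.
One valid mapping φ: V(G1) → V(G2): 0→0, 1→3, 2→2, 3→6, 4→4, 5→1, 6→7, 7→5

Verify φ preserves adjacency — for each edge of G1, its image is an edge of G2:
  (0,1) → (φ(0),φ(1)) = (0,3) ∈ E(G2) ✓
  (0,2) → (φ(0),φ(2)) = (0,2) ∈ E(G2) ✓
  (0,4) → (φ(0),φ(4)) = (0,4) ∈ E(G2) ✓
  (0,5) → (φ(0),φ(5)) = (0,1) ∈ E(G2) ✓
  (0,6) → (φ(0),φ(6)) = (0,7) ∈ E(G2) ✓
  (0,7) → (φ(0),φ(7)) = (0,5) ∈ E(G2) ✓
  (1,3) → (φ(1),φ(3)) = (3,6) ∈ E(G2) ✓
  (1,4) → (φ(1),φ(4)) = (3,4) ∈ E(G2) ✓
  (2,3) → (φ(2),φ(3)) = (2,6) ∈ E(G2) ✓
  (2,7) → (φ(2),φ(7)) = (2,5) ∈ E(G2) ✓
  (3,5) → (φ(3),φ(5)) = (1,6) ∈ E(G2) ✓
  (3,6) → (φ(3),φ(6)) = (6,7) ∈ E(G2) ✓
  (4,5) → (φ(4),φ(5)) = (1,4) ∈ E(G2) ✓
  (4,7) → (φ(4),φ(7)) = (4,5) ∈ E(G2) ✓
  (5,6) → (φ(5),φ(6)) = (1,7) ∈ E(G2) ✓
All 15 edges of G1 map to edges of G2, and |E(G1)| = |E(G2)| = 15, so φ is a bijection on edges as well as vertices. Hence G1 ≅ G2.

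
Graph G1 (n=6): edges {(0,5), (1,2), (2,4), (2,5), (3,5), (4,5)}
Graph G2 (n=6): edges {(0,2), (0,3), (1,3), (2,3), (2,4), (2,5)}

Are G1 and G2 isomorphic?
Yes, isomorphic

The graphs are isomorphic.
One valid mapping φ: V(G1) → V(G2): 0→4, 1→1, 2→3, 3→5, 4→0, 5→2

Verify φ preserves adjacency — for each edge of G1, its image is an edge of G2:
  (0,5) → (φ(0),φ(5)) = (2,4) ∈ E(G2) ✓
  (1,2) → (φ(1),φ(2)) = (1,3) ∈ E(G2) ✓
  (2,4) → (φ(2),φ(4)) = (0,3) ∈ E(G2) ✓
  (2,5) → (φ(2),φ(5)) = (2,3) ∈ E(G2) ✓
  (3,5) → (φ(3),φ(5)) = (2,5) ∈ E(G2) ✓
  (4,5) → (φ(4),φ(5)) = (0,2) ∈ E(G2) ✓
All 6 edges of G1 map to edges of G2, and |E(G1)| = |E(G2)| = 6, so φ is a bijection on edges as well as vertices. Hence G1 ≅ G2.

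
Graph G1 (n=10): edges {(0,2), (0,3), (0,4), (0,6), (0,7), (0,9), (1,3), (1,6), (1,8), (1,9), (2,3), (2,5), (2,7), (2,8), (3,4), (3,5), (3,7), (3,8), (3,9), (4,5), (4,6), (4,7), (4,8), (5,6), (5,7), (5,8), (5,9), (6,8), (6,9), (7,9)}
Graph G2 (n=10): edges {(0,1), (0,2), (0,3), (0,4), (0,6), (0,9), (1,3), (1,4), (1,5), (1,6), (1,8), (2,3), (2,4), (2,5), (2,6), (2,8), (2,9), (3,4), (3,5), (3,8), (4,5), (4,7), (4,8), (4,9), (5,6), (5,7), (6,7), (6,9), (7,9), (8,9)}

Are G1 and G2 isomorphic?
Yes, isomorphic

The graphs are isomorphic.
One valid mapping φ: V(G1) → V(G2): 0→1, 1→7, 2→8, 3→4, 4→0, 5→2, 6→6, 7→3, 8→9, 9→5

Verify φ preserves adjacency — for each edge of G1, its image is an edge of G2:
  (0,2) → (φ(0),φ(2)) = (1,8) ∈ E(G2) ✓
  (0,3) → (φ(0),φ(3)) = (1,4) ∈ E(G2) ✓
  (0,4) → (φ(0),φ(4)) = (0,1) ∈ E(G2) ✓
  (0,6) → (φ(0),φ(6)) = (1,6) ∈ E(G2) ✓
  (0,7) → (φ(0),φ(7)) = (1,3) ∈ E(G2) ✓
  (0,9) → (φ(0),φ(9)) = (1,5) ∈ E(G2) ✓
  (1,3) → (φ(1),φ(3)) = (4,7) ∈ E(G2) ✓
  (1,6) → (φ(1),φ(6)) = (6,7) ∈ E(G2) ✓
  (1,8) → (φ(1),φ(8)) = (7,9) ∈ E(G2) ✓
  (1,9) → (φ(1),φ(9)) = (5,7) ∈ E(G2) ✓
  (2,3) → (φ(2),φ(3)) = (4,8) ∈ E(G2) ✓
  (2,5) → (φ(2),φ(5)) = (2,8) ∈ E(G2) ✓
  (2,7) → (φ(2),φ(7)) = (3,8) ∈ E(G2) ✓
  (2,8) → (φ(2),φ(8)) = (8,9) ∈ E(G2) ✓
  (3,4) → (φ(3),φ(4)) = (0,4) ∈ E(G2) ✓
  (3,5) → (φ(3),φ(5)) = (2,4) ∈ E(G2) ✓
  (3,7) → (φ(3),φ(7)) = (3,4) ∈ E(G2) ✓
  (3,8) → (φ(3),φ(8)) = (4,9) ∈ E(G2) ✓
  (3,9) → (φ(3),φ(9)) = (4,5) ∈ E(G2) ✓
  (4,5) → (φ(4),φ(5)) = (0,2) ∈ E(G2) ✓
  (4,6) → (φ(4),φ(6)) = (0,6) ∈ E(G2) ✓
  (4,7) → (φ(4),φ(7)) = (0,3) ∈ E(G2) ✓
  (4,8) → (φ(4),φ(8)) = (0,9) ∈ E(G2) ✓
  (5,6) → (φ(5),φ(6)) = (2,6) ∈ E(G2) ✓
  (5,7) → (φ(5),φ(7)) = (2,3) ∈ E(G2) ✓
  (5,8) → (φ(5),φ(8)) = (2,9) ∈ E(G2) ✓
  (5,9) → (φ(5),φ(9)) = (2,5) ∈ E(G2) ✓
  (6,8) → (φ(6),φ(8)) = (6,9) ∈ E(G2) ✓
  (6,9) → (φ(6),φ(9)) = (5,6) ∈ E(G2) ✓
  (7,9) → (φ(7),φ(9)) = (3,5) ∈ E(G2) ✓
All 30 edges of G1 map to edges of G2, and |E(G1)| = |E(G2)| = 30, so φ is a bijection on edges as well as vertices. Hence G1 ≅ G2.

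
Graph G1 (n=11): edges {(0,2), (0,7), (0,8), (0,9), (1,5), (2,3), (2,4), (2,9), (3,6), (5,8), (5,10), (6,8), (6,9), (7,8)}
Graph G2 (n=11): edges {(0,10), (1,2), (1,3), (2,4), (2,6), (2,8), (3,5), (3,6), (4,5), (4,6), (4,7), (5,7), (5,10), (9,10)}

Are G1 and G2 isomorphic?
Yes, isomorphic

The graphs are isomorphic.
One valid mapping φ: V(G1) → V(G2): 0→4, 1→9, 2→2, 3→1, 4→8, 5→10, 6→3, 7→7, 8→5, 9→6, 10→0

Verify φ preserves adjacency — for each edge of G1, its image is an edge of G2:
  (0,2) → (φ(0),φ(2)) = (2,4) ∈ E(G2) ✓
  (0,7) → (φ(0),φ(7)) = (4,7) ∈ E(G2) ✓
  (0,8) → (φ(0),φ(8)) = (4,5) ∈ E(G2) ✓
  (0,9) → (φ(0),φ(9)) = (4,6) ∈ E(G2) ✓
  (1,5) → (φ(1),φ(5)) = (9,10) ∈ E(G2) ✓
  (2,3) → (φ(2),φ(3)) = (1,2) ∈ E(G2) ✓
  (2,4) → (φ(2),φ(4)) = (2,8) ∈ E(G2) ✓
  (2,9) → (φ(2),φ(9)) = (2,6) ∈ E(G2) ✓
  (3,6) → (φ(3),φ(6)) = (1,3) ∈ E(G2) ✓
  (5,8) → (φ(5),φ(8)) = (5,10) ∈ E(G2) ✓
  (5,10) → (φ(5),φ(10)) = (0,10) ∈ E(G2) ✓
  (6,8) → (φ(6),φ(8)) = (3,5) ∈ E(G2) ✓
  (6,9) → (φ(6),φ(9)) = (3,6) ∈ E(G2) ✓
  (7,8) → (φ(7),φ(8)) = (5,7) ∈ E(G2) ✓
All 14 edges of G1 map to edges of G2, and |E(G1)| = |E(G2)| = 14, so φ is a bijection on edges as well as vertices. Hence G1 ≅ G2.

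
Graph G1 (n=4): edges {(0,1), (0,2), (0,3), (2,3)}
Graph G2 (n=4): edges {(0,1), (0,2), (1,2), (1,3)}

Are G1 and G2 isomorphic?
Yes, isomorphic

The graphs are isomorphic.
One valid mapping φ: V(G1) → V(G2): 0→1, 1→3, 2→0, 3→2

Verify φ preserves adjacency — for each edge of G1, its image is an edge of G2:
  (0,1) → (φ(0),φ(1)) = (1,3) ∈ E(G2) ✓
  (0,2) → (φ(0),φ(2)) = (0,1) ∈ E(G2) ✓
  (0,3) → (φ(0),φ(3)) = (1,2) ∈ E(G2) ✓
  (2,3) → (φ(2),φ(3)) = (0,2) ∈ E(G2) ✓
All 4 edges of G1 map to edges of G2, and |E(G1)| = |E(G2)| = 4, so φ is a bijection on edges as well as vertices. Hence G1 ≅ G2.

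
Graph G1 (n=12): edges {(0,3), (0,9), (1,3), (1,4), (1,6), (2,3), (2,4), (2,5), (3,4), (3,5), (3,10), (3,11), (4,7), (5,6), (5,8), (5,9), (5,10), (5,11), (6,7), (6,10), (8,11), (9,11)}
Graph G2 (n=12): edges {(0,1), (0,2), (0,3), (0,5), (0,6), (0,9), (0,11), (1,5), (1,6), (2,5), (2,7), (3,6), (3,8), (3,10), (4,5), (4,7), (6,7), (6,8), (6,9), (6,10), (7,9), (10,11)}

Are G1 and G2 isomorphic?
Yes, isomorphic

The graphs are isomorphic.
One valid mapping φ: V(G1) → V(G2): 0→11, 1→2, 2→1, 3→0, 4→5, 5→6, 6→7, 7→4, 8→8, 9→10, 10→9, 11→3

Verify φ preserves adjacency — for each edge of G1, its image is an edge of G2:
  (0,3) → (φ(0),φ(3)) = (0,11) ∈ E(G2) ✓
  (0,9) → (φ(0),φ(9)) = (10,11) ∈ E(G2) ✓
  (1,3) → (φ(1),φ(3)) = (0,2) ∈ E(G2) ✓
  (1,4) → (φ(1),φ(4)) = (2,5) ∈ E(G2) ✓
  (1,6) → (φ(1),φ(6)) = (2,7) ∈ E(G2) ✓
  (2,3) → (φ(2),φ(3)) = (0,1) ∈ E(G2) ✓
  (2,4) → (φ(2),φ(4)) = (1,5) ∈ E(G2) ✓
  (2,5) → (φ(2),φ(5)) = (1,6) ∈ E(G2) ✓
  (3,4) → (φ(3),φ(4)) = (0,5) ∈ E(G2) ✓
  (3,5) → (φ(3),φ(5)) = (0,6) ∈ E(G2) ✓
  (3,10) → (φ(3),φ(10)) = (0,9) ∈ E(G2) ✓
  (3,11) → (φ(3),φ(11)) = (0,3) ∈ E(G2) ✓
  (4,7) → (φ(4),φ(7)) = (4,5) ∈ E(G2) ✓
  (5,6) → (φ(5),φ(6)) = (6,7) ∈ E(G2) ✓
  (5,8) → (φ(5),φ(8)) = (6,8) ∈ E(G2) ✓
  (5,9) → (φ(5),φ(9)) = (6,10) ∈ E(G2) ✓
  (5,10) → (φ(5),φ(10)) = (6,9) ∈ E(G2) ✓
  (5,11) → (φ(5),φ(11)) = (3,6) ∈ E(G2) ✓
  (6,7) → (φ(6),φ(7)) = (4,7) ∈ E(G2) ✓
  (6,10) → (φ(6),φ(10)) = (7,9) ∈ E(G2) ✓
  (8,11) → (φ(8),φ(11)) = (3,8) ∈ E(G2) ✓
  (9,11) → (φ(9),φ(11)) = (3,10) ∈ E(G2) ✓
All 22 edges of G1 map to edges of G2, and |E(G1)| = |E(G2)| = 22, so φ is a bijection on edges as well as vertices. Hence G1 ≅ G2.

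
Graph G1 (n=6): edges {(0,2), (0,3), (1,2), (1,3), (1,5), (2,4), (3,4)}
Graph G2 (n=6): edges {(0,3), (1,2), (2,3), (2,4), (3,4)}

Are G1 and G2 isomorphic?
No, not isomorphic

The graphs are NOT isomorphic.

Degrees in G1: deg(0)=2, deg(1)=3, deg(2)=3, deg(3)=3, deg(4)=2, deg(5)=1.
Sorted degree sequence of G1: [3, 3, 3, 2, 2, 1].
Degrees in G2: deg(0)=1, deg(1)=1, deg(2)=3, deg(3)=3, deg(4)=2, deg(5)=0.
Sorted degree sequence of G2: [3, 3, 2, 1, 1, 0].
The (sorted) degree sequence is an isomorphism invariant, so since G1 and G2 have different degree sequences they cannot be isomorphic.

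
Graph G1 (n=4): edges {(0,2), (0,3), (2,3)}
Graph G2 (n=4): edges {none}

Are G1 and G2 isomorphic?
No, not isomorphic

The graphs are NOT isomorphic.

Connected components of G1: 2 component(s) with vertex sets [[1], [0, 2, 3]], sizes [1, 3].
Connected components of G2: 4 component(s) with vertex sets [[0], [1], [2], [3]], sizes [1, 1, 1, 1].
The number of connected components (and the multiset of component sizes) is an isomorphism invariant — an isomorphism maps each component of G1 bijectively onto a component of G2. Since G1 has 2 component(s) and G2 has 4, they cannot be isomorphic.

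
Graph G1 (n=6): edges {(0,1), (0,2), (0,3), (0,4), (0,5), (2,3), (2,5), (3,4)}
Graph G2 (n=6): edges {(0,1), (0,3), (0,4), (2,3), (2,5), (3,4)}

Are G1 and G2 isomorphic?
No, not isomorphic

The graphs are NOT isomorphic.

Counting edges: G1 has 8 edge(s); G2 has 6 edge(s).
Edge count is an isomorphism invariant (a bijection on vertices induces a bijection on edges), so differing edge counts rule out isomorphism.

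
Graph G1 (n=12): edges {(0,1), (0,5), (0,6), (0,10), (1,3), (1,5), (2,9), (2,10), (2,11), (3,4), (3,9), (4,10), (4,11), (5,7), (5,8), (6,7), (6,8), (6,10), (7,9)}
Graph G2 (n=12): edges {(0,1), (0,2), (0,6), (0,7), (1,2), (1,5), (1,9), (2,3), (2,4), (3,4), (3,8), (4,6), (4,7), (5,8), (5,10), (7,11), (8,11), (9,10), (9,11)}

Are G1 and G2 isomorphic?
Yes, isomorphic

The graphs are isomorphic.
One valid mapping φ: V(G1) → V(G2): 0→2, 1→3, 2→9, 3→8, 4→5, 5→4, 6→0, 7→7, 8→6, 9→11, 10→1, 11→10

Verify φ preserves adjacency — for each edge of G1, its image is an edge of G2:
  (0,1) → (φ(0),φ(1)) = (2,3) ∈ E(G2) ✓
  (0,5) → (φ(0),φ(5)) = (2,4) ∈ E(G2) ✓
  (0,6) → (φ(0),φ(6)) = (0,2) ∈ E(G2) ✓
  (0,10) → (φ(0),φ(10)) = (1,2) ∈ E(G2) ✓
  (1,3) → (φ(1),φ(3)) = (3,8) ∈ E(G2) ✓
  (1,5) → (φ(1),φ(5)) = (3,4) ∈ E(G2) ✓
  (2,9) → (φ(2),φ(9)) = (9,11) ∈ E(G2) ✓
  (2,10) → (φ(2),φ(10)) = (1,9) ∈ E(G2) ✓
  (2,11) → (φ(2),φ(11)) = (9,10) ∈ E(G2) ✓
  (3,4) → (φ(3),φ(4)) = (5,8) ∈ E(G2) ✓
  (3,9) → (φ(3),φ(9)) = (8,11) ∈ E(G2) ✓
  (4,10) → (φ(4),φ(10)) = (1,5) ∈ E(G2) ✓
  (4,11) → (φ(4),φ(11)) = (5,10) ∈ E(G2) ✓
  (5,7) → (φ(5),φ(7)) = (4,7) ∈ E(G2) ✓
  (5,8) → (φ(5),φ(8)) = (4,6) ∈ E(G2) ✓
  (6,7) → (φ(6),φ(7)) = (0,7) ∈ E(G2) ✓
  (6,8) → (φ(6),φ(8)) = (0,6) ∈ E(G2) ✓
  (6,10) → (φ(6),φ(10)) = (0,1) ∈ E(G2) ✓
  (7,9) → (φ(7),φ(9)) = (7,11) ∈ E(G2) ✓
All 19 edges of G1 map to edges of G2, and |E(G1)| = |E(G2)| = 19, so φ is a bijection on edges as well as vertices. Hence G1 ≅ G2.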